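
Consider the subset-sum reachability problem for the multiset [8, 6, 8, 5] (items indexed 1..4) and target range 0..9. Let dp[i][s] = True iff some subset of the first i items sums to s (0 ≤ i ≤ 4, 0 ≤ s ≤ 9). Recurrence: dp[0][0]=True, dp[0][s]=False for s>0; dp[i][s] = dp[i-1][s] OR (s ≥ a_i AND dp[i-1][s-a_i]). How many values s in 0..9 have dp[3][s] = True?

i\s   0   1   2   3   4   5   6   7   8   9
  0   T   F   F   F   F   F   F   F   F   F
  1   T   F   F   F   F   F   F   F   T   F
  2   T   F   F   F   F   F   T   F   T   F
  3   T   F   F   F   F   F   T   F   T   F
  4   T   F   F   F   F   T   T   F   T   F

3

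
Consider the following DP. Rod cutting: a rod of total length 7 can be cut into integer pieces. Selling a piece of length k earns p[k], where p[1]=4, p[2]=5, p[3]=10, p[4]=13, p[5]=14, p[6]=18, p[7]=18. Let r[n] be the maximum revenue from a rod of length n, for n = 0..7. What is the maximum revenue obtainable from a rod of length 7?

28

   n    0    1    2    3    4    5    6    7
r[n]    0    4    8   12   16   20   24   28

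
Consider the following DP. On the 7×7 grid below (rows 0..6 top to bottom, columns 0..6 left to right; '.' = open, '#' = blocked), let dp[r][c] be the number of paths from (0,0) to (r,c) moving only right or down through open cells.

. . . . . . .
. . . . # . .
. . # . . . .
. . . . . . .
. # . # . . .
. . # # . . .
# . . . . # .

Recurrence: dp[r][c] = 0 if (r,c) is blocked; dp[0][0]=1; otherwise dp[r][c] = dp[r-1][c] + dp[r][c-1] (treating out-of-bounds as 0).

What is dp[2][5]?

r\c   0   1   2   3   4   5   6
  0   1   1   1   1   1   1   1
  1   1   2   3   4   0   1   2
  2   1   3   0   4   4   5   7
  3   1   4   4   8  12  17  24
  4   1   0   4   0  12  29  53
  5   1   1   0   0  12  41  94
  6   0   1   1   1  13   0  94

5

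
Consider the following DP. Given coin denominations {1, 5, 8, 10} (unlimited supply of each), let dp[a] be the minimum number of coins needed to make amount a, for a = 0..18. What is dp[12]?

 a  0  1  2  3  4  5  6  7  8  9 10 11 12 13 14 15 16 17 18
dp  0  1  2  3  4  1  2  3  1  2  1  2  3  2  3  2  2  3  2

3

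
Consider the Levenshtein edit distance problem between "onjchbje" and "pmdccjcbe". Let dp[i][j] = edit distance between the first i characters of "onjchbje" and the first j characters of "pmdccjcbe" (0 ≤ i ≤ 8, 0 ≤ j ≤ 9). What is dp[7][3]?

   ''  p  m  d  c  c  j  c  b  e
''  0  1  2  3  4  5  6  7  8  9
 o  1  1  2  3  4  5  6  7  8  9
 n  2  2  2  3  4  5  6  7  8  9
 j  3  3  3  3  4  5  5  6  7  8
 c  4  4  4  4  3  4  5  5  6  7
 h  5  5  5  5  4  4  5  6  6  7
 b  6  6  6  6  5  5  5  6  6  7
 j  7  7  7  7  6  6  5  6  7  7
 e  8  8  8  8  7  7  6  6  7  7

7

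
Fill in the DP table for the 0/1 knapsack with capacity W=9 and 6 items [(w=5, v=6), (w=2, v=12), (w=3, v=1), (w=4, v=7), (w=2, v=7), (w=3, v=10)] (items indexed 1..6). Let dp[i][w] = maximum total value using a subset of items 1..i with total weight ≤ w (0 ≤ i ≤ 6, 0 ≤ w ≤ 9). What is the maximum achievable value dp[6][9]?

29

i\w   0   1   2   3   4   5   6   7   8   9
  0   0   0   0   0   0   0   0   0   0   0
  1   0   0   0   0   0   6   6   6   6   6
  2   0   0  12  12  12  12  12  18  18  18
  3   0   0  12  12  12  13  13  18  18  18
  4   0   0  12  12  12  13  19  19  19  20
  5   0   0  12  12  19  19  19  20  26  26
  6   0   0  12  12  19  22  22  29  29  29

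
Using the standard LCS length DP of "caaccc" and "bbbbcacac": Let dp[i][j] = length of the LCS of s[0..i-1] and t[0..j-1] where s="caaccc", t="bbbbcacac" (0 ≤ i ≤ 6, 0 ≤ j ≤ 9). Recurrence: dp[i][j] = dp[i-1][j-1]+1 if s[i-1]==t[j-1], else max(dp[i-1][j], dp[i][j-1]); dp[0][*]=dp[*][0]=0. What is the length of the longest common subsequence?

4

   ''  b  b  b  b  c  a  c  a  c
''  0  0  0  0  0  0  0  0  0  0
 c  0  0  0  0  0  1  1  1  1  1
 a  0  0  0  0  0  1  2  2  2  2
 a  0  0  0  0  0  1  2  2  3  3
 c  0  0  0  0  0  1  2  3  3  4
 c  0  0  0  0  0  1  2  3  3  4
 c  0  0  0  0  0  1  2  3  3  4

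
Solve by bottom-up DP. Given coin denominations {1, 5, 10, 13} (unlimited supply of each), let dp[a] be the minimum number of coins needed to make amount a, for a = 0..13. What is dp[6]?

 a  0  1  2  3  4  5  6  7  8  9 10 11 12 13
dp  0  1  2  3  4  1  2  3  4  5  1  2  3  1

2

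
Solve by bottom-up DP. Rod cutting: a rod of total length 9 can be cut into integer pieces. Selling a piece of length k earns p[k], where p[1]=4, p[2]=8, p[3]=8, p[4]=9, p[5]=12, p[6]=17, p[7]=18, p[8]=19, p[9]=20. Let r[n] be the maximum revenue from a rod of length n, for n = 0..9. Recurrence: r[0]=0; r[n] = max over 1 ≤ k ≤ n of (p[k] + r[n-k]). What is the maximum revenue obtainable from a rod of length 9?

36

   n    0    1    2    3    4    5    6    7    8    9
r[n]    0    4    8   12   16   20   24   28   32   36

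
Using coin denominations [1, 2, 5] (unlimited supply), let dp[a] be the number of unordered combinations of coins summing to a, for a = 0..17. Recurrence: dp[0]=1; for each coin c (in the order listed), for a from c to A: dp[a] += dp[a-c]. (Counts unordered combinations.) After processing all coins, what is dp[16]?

after  coin     0     1     2     3     4     5     6     7     8     9    10    11    12    13    14    15    16    17
          1     1     1     1     1     1     1     1     1     1     1     1     1     1     1     1     1     1     1
          2     1     1     2     2     3     3     4     4     5     5     6     6     7     7     8     8     9     9
          5     1     1     2     2     3     4     5     6     7     8    10    11    13    14    16    18    20    22

20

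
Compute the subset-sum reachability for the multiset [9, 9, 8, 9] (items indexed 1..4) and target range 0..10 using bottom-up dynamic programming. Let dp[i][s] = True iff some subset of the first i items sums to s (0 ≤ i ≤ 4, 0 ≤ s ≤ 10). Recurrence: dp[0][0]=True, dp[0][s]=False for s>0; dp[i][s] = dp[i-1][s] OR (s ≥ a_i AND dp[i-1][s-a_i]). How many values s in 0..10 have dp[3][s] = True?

i\s   0   1   2   3   4   5   6   7   8   9  10
  0   T   F   F   F   F   F   F   F   F   F   F
  1   T   F   F   F   F   F   F   F   F   T   F
  2   T   F   F   F   F   F   F   F   F   T   F
  3   T   F   F   F   F   F   F   F   T   T   F
  4   T   F   F   F   F   F   F   F   T   T   F

3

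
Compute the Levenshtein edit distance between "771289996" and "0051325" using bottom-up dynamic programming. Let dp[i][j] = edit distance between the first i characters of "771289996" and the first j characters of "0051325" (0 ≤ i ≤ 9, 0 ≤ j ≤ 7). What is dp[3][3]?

3

   ''  0  0  5  1  3  2  5
''  0  1  2  3  4  5  6  7
 7  1  1  2  3  4  5  6  7
 7  2  2  2  3  4  5  6  7
 1  3  3  3  3  3  4  5  6
 2  4  4  4  4  4  4  4  5
 8  5  5  5  5  5  5  5  5
 9  6  6  6  6  6  6  6  6
 9  7  7  7  7  7  7  7  7
 9  8  8  8  8  8  8  8  8
 6  9  9  9  9  9  9  9  9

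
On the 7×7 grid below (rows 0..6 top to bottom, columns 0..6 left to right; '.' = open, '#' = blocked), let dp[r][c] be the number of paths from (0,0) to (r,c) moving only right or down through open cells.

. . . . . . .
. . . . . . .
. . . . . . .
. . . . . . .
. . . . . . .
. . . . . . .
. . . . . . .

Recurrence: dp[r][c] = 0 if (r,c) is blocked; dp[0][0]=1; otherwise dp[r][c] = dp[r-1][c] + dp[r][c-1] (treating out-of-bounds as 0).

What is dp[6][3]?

84

r\c   0   1   2   3   4   5   6
  0   1   1   1   1   1   1   1
  1   1   2   3   4   5   6   7
  2   1   3   6  10  15  21  28
  3   1   4  10  20  35  56  84
  4   1   5  15  35  70 126 210
  5   1   6  21  56 126 252 462
  6   1   7  28  84 210 462 924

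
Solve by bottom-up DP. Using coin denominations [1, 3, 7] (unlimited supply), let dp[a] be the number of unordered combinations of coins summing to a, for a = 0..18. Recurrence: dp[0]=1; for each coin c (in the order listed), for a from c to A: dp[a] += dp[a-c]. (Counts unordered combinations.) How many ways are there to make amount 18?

13

after  coin     0     1     2     3     4     5     6     7     8     9    10    11    12    13    14    15    16    17    18
          1     1     1     1     1     1     1     1     1     1     1     1     1     1     1     1     1     1     1     1
          3     1     1     1     2     2     2     3     3     3     4     4     4     5     5     5     6     6     6     7
          7     1     1     1     2     2     2     3     4     4     5     6     6     7     8     9    10    11    12    13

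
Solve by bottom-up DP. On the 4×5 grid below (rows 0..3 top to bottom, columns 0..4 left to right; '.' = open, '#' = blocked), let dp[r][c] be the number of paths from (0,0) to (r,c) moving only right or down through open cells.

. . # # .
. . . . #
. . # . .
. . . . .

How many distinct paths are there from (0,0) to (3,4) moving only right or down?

8

r\c   0   1   2   3   4
  0   1   1   0   0   0
  1   1   2   2   2   0
  2   1   3   0   2   2
  3   1   4   4   6   8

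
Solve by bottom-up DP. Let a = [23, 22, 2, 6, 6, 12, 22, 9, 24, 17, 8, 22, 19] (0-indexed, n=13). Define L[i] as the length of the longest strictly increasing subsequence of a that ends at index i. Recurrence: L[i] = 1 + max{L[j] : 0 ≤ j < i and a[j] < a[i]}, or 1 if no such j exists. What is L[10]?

   i    0    1    2    3    4    5    6    7    8    9   10   11   12
a[i]   23   22    2    6    6   12   22    9   24   17    8   22   19
L[i]    1    1    1    2    2    3    4    3    5    4    3    5    5

3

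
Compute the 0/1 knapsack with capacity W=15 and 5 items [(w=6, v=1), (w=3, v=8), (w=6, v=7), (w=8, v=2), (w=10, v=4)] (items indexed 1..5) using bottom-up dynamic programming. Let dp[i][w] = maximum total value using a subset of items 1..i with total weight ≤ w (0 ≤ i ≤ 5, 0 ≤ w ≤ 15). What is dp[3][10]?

15

i\w   0   1   2   3   4   5   6   7   8   9  10  11  12  13  14  15
  0   0   0   0   0   0   0   0   0   0   0   0   0   0   0   0   0
  1   0   0   0   0   0   0   1   1   1   1   1   1   1   1   1   1
  2   0   0   0   8   8   8   8   8   8   9   9   9   9   9   9   9
  3   0   0   0   8   8   8   8   8   8  15  15  15  15  15  15  16
  4   0   0   0   8   8   8   8   8   8  15  15  15  15  15  15  16
  5   0   0   0   8   8   8   8   8   8  15  15  15  15  15  15  16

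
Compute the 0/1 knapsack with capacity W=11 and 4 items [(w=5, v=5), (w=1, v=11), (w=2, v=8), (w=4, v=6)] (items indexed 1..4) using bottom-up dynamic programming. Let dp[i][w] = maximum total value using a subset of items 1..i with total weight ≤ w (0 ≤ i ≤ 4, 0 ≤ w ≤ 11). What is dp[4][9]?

i\w   0   1   2   3   4   5   6   7   8   9  10  11
  0   0   0   0   0   0   0   0   0   0   0   0   0
  1   0   0   0   0   0   5   5   5   5   5   5   5
  2   0  11  11  11  11  11  16  16  16  16  16  16
  3   0  11  11  19  19  19  19  19  24  24  24  24
  4   0  11  11  19  19  19  19  25  25  25  25  25

25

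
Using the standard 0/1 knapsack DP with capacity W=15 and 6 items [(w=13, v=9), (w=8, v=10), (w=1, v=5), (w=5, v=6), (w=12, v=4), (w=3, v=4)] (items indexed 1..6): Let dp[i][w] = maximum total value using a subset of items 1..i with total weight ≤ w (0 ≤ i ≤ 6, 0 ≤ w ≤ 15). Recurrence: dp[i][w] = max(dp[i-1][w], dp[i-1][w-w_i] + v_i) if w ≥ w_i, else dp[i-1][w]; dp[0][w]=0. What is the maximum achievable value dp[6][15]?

21

i\w   0   1   2   3   4   5   6   7   8   9  10  11  12  13  14  15
  0   0   0   0   0   0   0   0   0   0   0   0   0   0   0   0   0
  1   0   0   0   0   0   0   0   0   0   0   0   0   0   9   9   9
  2   0   0   0   0   0   0   0   0  10  10  10  10  10  10  10  10
  3   0   5   5   5   5   5   5   5  10  15  15  15  15  15  15  15
  4   0   5   5   5   5   6  11  11  11  15  15  15  15  16  21  21
  5   0   5   5   5   5   6  11  11  11  15  15  15  15  16  21  21
  6   0   5   5   5   9   9  11  11  11  15  15  15  19  19  21  21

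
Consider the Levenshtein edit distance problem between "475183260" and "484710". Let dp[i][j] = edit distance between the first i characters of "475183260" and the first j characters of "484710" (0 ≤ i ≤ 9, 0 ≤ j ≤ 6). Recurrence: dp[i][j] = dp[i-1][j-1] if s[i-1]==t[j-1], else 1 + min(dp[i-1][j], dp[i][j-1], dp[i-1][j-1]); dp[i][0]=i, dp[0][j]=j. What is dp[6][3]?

   ''  4  8  4  7  1  0
''  0  1  2  3  4  5  6
 4  1  0  1  2  3  4  5
 7  2  1  1  2  2  3  4
 5  3  2  2  2  3  3  4
 1  4  3  3  3  3  3  4
 8  5  4  3  4  4  4  4
 3  6  5  4  4  5  5  5
 2  7  6  5  5  5  6  6
 6  8  7  6  6  6  6  7
 0  9  8  7  7  7  7  6

4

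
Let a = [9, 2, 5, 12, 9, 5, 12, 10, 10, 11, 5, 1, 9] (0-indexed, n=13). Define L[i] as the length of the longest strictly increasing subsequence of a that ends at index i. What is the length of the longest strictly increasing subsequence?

5

   i    0    1    2    3    4    5    6    7    8    9   10   11   12
a[i]    9    2    5   12    9    5   12   10   10   11    5    1    9
L[i]    1    1    2    3    3    2    4    4    4    5    2    1    3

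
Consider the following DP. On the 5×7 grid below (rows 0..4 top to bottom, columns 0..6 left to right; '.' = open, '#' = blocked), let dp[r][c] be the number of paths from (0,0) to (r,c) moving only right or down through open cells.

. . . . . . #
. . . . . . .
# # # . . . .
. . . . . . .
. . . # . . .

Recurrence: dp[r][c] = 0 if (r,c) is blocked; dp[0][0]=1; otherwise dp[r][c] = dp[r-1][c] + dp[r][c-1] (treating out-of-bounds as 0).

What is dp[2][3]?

r\c   0   1   2   3   4   5   6
  0   1   1   1   1   1   1   0
  1   1   2   3   4   5   6   6
  2   0   0   0   4   9  15  21
  3   0   0   0   4  13  28  49
  4   0   0   0   0  13  41  90

4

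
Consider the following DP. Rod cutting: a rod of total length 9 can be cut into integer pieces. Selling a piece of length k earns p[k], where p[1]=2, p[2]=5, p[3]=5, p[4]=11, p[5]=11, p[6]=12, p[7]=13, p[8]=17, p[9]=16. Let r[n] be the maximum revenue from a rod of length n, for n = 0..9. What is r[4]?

11

   n    0    1    2    3    4    5    6    7    8    9
r[n]    0    2    5    7   11   13   16   18   22   24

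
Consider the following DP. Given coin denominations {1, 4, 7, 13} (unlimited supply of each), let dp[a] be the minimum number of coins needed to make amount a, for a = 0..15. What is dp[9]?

3

 a  0  1  2  3  4  5  6  7  8  9 10 11 12 13 14 15
dp  0  1  2  3  1  2  3  1  2  3  4  2  3  1  2  3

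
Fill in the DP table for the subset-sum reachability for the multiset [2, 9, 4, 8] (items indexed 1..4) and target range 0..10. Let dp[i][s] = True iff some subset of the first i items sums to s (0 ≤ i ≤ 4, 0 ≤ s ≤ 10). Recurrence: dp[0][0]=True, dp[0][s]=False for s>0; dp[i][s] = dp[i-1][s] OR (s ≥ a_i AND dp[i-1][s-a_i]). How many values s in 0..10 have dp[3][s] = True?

5

i\s   0   1   2   3   4   5   6   7   8   9  10
  0   T   F   F   F   F   F   F   F   F   F   F
  1   T   F   T   F   F   F   F   F   F   F   F
  2   T   F   T   F   F   F   F   F   F   T   F
  3   T   F   T   F   T   F   T   F   F   T   F
  4   T   F   T   F   T   F   T   F   T   T   T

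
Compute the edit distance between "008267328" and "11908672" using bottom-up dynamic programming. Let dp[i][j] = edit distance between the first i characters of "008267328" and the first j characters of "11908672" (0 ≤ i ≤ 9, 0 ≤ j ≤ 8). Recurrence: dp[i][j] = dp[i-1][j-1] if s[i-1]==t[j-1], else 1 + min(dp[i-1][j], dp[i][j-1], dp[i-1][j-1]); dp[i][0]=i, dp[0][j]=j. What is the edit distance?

6

   ''  1  1  9  0  8  6  7  2
''  0  1  2  3  4  5  6  7  8
 0  1  1  2  3  3  4  5  6  7
 0  2  2  2  3  3  4  5  6  7
 8  3  3  3  3  4  3  4  5  6
 2  4  4  4  4  4  4  4  5  5
 6  5  5  5  5  5  5  4  5  6
 7  6  6  6  6  6  6  5  4  5
 3  7  7  7  7  7  7  6  5  5
 2  8  8  8  8  8  8  7  6  5
 8  9  9  9  9  9  8  8  7  6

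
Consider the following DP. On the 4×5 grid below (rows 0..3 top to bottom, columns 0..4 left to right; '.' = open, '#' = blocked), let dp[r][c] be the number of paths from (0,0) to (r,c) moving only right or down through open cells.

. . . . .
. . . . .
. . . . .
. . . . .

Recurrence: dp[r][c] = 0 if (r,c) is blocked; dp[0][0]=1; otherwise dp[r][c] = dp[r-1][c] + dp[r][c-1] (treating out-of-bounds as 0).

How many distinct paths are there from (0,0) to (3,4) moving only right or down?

r\c   0   1   2   3   4
  0   1   1   1   1   1
  1   1   2   3   4   5
  2   1   3   6  10  15
  3   1   4  10  20  35

35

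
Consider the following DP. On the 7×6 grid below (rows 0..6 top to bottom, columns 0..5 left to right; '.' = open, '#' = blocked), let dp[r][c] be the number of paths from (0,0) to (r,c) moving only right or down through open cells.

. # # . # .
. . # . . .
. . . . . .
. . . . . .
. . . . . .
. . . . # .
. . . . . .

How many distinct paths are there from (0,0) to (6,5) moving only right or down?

r\c   0   1   2   3   4   5
  0   1   0   0   0   0   0
  1   1   1   0   0   0   0
  2   1   2   2   2   2   2
  3   1   3   5   7   9  11
  4   1   4   9  16  25  36
  5   1   5  14  30   0  36
  6   1   6  20  50  50  86

86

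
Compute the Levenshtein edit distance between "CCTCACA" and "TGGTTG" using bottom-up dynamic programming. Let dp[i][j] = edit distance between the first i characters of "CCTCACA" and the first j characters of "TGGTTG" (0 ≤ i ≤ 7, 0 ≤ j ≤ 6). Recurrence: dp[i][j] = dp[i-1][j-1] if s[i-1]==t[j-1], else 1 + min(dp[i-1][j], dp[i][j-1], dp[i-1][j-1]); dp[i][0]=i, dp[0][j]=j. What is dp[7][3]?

   ''  T  G  G  T  T  G
''  0  1  2  3  4  5  6
 C  1  1  2  3  4  5  6
 C  2  2  2  3  4  5  6
 T  3  2  3  3  3  4  5
 C  4  3  3  4  4  4  5
 A  5  4  4  4  5  5  5
 C  6  5  5  5  5  6  6
 A  7  6  6  6  6  6  7

6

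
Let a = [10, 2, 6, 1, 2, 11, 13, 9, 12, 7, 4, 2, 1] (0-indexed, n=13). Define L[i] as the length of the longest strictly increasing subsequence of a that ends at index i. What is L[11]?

   i    0    1    2    3    4    5    6    7    8    9   10   11   12
a[i]   10    2    6    1    2   11   13    9   12    7    4    2    1
L[i]    1    1    2    1    2    3    4    3    4    3    3    2    1

2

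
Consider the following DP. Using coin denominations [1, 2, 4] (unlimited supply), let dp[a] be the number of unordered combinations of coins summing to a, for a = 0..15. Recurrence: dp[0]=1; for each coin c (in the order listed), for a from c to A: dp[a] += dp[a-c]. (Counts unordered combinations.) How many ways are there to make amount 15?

after  coin     0     1     2     3     4     5     6     7     8     9    10    11    12    13    14    15
          1     1     1     1     1     1     1     1     1     1     1     1     1     1     1     1     1
          2     1     1     2     2     3     3     4     4     5     5     6     6     7     7     8     8
          4     1     1     2     2     4     4     6     6     9     9    12    12    16    16    20    20

20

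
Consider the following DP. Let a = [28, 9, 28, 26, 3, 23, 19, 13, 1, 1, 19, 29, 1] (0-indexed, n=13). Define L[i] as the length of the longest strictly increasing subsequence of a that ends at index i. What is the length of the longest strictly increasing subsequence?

4

   i    0    1    2    3    4    5    6    7    8    9   10   11   12
a[i]   28    9   28   26    3   23   19   13    1    1   19   29    1
L[i]    1    1    2    2    1    2    2    2    1    1    3    4    1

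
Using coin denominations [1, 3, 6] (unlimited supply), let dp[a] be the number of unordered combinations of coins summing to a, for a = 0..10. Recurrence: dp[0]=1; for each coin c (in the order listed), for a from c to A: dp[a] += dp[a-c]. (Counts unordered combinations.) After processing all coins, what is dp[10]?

after  coin     0     1     2     3     4     5     6     7     8     9    10
          1     1     1     1     1     1     1     1     1     1     1     1
          3     1     1     1     2     2     2     3     3     3     4     4
          6     1     1     1     2     2     2     4     4     4     6     6

6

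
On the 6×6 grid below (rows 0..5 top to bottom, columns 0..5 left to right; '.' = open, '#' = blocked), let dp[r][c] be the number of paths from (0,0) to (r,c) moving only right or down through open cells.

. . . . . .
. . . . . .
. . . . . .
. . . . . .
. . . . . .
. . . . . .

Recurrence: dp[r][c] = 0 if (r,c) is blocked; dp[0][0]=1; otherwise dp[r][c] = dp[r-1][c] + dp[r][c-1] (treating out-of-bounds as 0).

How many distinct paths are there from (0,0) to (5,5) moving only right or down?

r\c   0   1   2   3   4   5
  0   1   1   1   1   1   1
  1   1   2   3   4   5   6
  2   1   3   6  10  15  21
  3   1   4  10  20  35  56
  4   1   5  15  35  70 126
  5   1   6  21  56 126 252

252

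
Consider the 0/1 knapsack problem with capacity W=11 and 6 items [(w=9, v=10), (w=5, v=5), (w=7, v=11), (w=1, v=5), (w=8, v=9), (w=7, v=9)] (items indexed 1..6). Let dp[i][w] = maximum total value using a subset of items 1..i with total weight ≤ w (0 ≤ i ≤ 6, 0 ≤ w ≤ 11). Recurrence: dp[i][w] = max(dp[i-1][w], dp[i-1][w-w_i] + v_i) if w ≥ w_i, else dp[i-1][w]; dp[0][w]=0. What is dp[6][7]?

i\w   0   1   2   3   4   5   6   7   8   9  10  11
  0   0   0   0   0   0   0   0   0   0   0   0   0
  1   0   0   0   0   0   0   0   0   0  10  10  10
  2   0   0   0   0   0   5   5   5   5  10  10  10
  3   0   0   0   0   0   5   5  11  11  11  11  11
  4   0   5   5   5   5   5  10  11  16  16  16  16
  5   0   5   5   5   5   5  10  11  16  16  16  16
  6   0   5   5   5   5   5  10  11  16  16  16  16

11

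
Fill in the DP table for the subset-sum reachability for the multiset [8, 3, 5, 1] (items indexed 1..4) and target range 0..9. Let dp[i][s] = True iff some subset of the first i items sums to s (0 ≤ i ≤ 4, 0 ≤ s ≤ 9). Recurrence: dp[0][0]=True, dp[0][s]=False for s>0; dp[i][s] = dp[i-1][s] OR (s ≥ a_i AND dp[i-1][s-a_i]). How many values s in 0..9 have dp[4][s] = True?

i\s   0   1   2   3   4   5   6   7   8   9
  0   T   F   F   F   F   F   F   F   F   F
  1   T   F   F   F   F   F   F   F   T   F
  2   T   F   F   T   F   F   F   F   T   F
  3   T   F   F   T   F   T   F   F   T   F
  4   T   T   F   T   T   T   T   F   T   T

8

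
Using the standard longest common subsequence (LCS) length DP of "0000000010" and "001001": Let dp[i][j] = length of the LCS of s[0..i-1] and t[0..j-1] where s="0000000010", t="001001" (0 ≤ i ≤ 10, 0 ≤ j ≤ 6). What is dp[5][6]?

   ''  0  0  1  0  0  1
''  0  0  0  0  0  0  0
 0  0  1  1  1  1  1  1
 0  0  1  2  2  2  2  2
 0  0  1  2  2  3  3  3
 0  0  1  2  2  3  4  4
 0  0  1  2  2  3  4  4
 0  0  1  2  2  3  4  4
 0  0  1  2  2  3  4  4
 0  0  1  2  2  3  4  4
 1  0  1  2  3  3  4  5
 0  0  1  2  3  4  4  5

4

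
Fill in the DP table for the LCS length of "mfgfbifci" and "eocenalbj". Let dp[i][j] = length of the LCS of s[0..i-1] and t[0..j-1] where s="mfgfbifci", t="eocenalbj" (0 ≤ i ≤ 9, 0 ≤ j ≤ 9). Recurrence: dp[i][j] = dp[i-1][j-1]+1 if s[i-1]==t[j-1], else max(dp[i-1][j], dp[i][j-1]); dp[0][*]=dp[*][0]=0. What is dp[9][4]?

1

   ''  e  o  c  e  n  a  l  b  j
''  0  0  0  0  0  0  0  0  0  0
 m  0  0  0  0  0  0  0  0  0  0
 f  0  0  0  0  0  0  0  0  0  0
 g  0  0  0  0  0  0  0  0  0  0
 f  0  0  0  0  0  0  0  0  0  0
 b  0  0  0  0  0  0  0  0  1  1
 i  0  0  0  0  0  0  0  0  1  1
 f  0  0  0  0  0  0  0  0  1  1
 c  0  0  0  1  1  1  1  1  1  1
 i  0  0  0  1  1  1  1  1  1  1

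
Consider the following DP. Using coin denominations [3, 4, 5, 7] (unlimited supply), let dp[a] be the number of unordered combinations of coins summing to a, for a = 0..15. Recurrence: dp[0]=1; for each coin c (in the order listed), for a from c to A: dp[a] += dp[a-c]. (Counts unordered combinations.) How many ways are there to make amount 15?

after  coin     0     1     2     3     4     5     6     7     8     9    10    11    12    13    14    15
          3     1     0     0     1     0     0     1     0     0     1     0     0     1     0     0     1
          4     1     0     0     1     1     0     1     1     1     1     1     1     2     1     1     2
          5     1     0     0     1     1     1     1     1     2     2     2     2     3     3     3     4
          7     1     0     0     1     1     1     1     2     2     2     3     3     4     4     5     6

6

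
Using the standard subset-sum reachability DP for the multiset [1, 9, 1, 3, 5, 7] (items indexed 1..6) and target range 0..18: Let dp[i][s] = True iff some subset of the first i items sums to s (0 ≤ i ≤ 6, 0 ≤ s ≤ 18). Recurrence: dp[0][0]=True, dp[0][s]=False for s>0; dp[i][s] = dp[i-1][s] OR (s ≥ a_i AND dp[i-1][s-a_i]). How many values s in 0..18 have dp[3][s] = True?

i\s   0   1   2   3   4   5   6   7   8   9  10  11  12  13  14  15  16  17  18
  0   T   F   F   F   F   F   F   F   F   F   F   F   F   F   F   F   F   F   F
  1   T   T   F   F   F   F   F   F   F   F   F   F   F   F   F   F   F   F   F
  2   T   T   F   F   F   F   F   F   F   T   T   F   F   F   F   F   F   F   F
  3   T   T   T   F   F   F   F   F   F   T   T   T   F   F   F   F   F   F   F
  4   T   T   T   T   T   T   F   F   F   T   T   T   T   T   T   F   F   F   F
  5   T   T   T   T   T   T   T   T   T   T   T   T   T   T   T   T   T   T   T
  6   T   T   T   T   T   T   T   T   T   T   T   T   T   T   T   T   T   T   T

6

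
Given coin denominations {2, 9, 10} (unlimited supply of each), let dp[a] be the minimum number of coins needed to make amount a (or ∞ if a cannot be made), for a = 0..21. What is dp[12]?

 a  0  1  2  3  4  5  6  7  8  9 10 11 12 13 14 15 16 17 18 19 20 21
dp  0  -  1  -  2  -  3  -  4  1  1  2  2  3  3  4  4  5  2  2  2  3
(- denotes ∞ / unreachable)

2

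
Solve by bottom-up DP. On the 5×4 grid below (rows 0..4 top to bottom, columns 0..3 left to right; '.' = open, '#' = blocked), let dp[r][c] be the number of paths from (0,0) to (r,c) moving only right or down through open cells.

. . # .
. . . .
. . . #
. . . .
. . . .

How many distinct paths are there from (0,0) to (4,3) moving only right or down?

23

r\c   0   1   2   3
  0   1   1   0   0
  1   1   2   2   2
  2   1   3   5   0
  3   1   4   9   9
  4   1   5  14  23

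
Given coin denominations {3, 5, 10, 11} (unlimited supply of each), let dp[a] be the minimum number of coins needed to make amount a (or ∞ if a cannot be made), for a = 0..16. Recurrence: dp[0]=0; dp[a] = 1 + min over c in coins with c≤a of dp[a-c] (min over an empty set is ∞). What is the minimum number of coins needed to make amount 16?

2

 a  0  1  2  3  4  5  6  7  8  9 10 11 12 13 14 15 16
dp  0  -  -  1  -  1  2  -  2  3  1  1  4  2  2  2  2
(- denotes ∞ / unreachable)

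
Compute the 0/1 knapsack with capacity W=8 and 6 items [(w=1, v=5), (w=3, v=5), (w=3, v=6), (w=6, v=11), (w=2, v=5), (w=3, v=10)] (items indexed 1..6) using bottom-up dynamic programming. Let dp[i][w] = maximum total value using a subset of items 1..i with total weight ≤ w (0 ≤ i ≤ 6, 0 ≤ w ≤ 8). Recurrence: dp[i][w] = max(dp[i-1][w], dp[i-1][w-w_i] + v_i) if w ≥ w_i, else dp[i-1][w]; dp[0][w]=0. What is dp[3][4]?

i\w   0   1   2   3   4   5   6   7   8
  0   0   0   0   0   0   0   0   0   0
  1   0   5   5   5   5   5   5   5   5
  2   0   5   5   5  10  10  10  10  10
  3   0   5   5   6  11  11  11  16  16
  4   0   5   5   6  11  11  11  16  16
  5   0   5   5  10  11  11  16  16  16
  6   0   5   5  10  15  15  20  21  21

11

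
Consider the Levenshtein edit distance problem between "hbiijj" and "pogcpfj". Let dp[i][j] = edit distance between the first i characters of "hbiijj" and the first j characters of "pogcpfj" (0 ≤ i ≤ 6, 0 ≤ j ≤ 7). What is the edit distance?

6

   ''  p  o  g  c  p  f  j
''  0  1  2  3  4  5  6  7
 h  1  1  2  3  4  5  6  7
 b  2  2  2  3  4  5  6  7
 i  3  3  3  3  4  5  6  7
 i  4  4  4  4  4  5  6  7
 j  5  5  5  5  5  5  6  6
 j  6  6  6  6  6  6  6  6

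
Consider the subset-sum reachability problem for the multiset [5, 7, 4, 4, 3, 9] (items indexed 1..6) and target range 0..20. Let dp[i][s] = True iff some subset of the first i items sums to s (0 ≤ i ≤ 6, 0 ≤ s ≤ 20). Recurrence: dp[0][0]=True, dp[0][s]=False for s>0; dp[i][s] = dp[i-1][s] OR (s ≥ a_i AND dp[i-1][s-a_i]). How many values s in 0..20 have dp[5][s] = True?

17

i\s   0   1   2   3   4   5   6   7   8   9  10  11  12  13  14  15  16  17  18  19  20
  0   T   F   F   F   F   F   F   F   F   F   F   F   F   F   F   F   F   F   F   F   F
  1   T   F   F   F   F   T   F   F   F   F   F   F   F   F   F   F   F   F   F   F   F
  2   T   F   F   F   F   T   F   T   F   F   F   F   T   F   F   F   F   F   F   F   F
  3   T   F   F   F   T   T   F   T   F   T   F   T   T   F   F   F   T   F   F   F   F
  4   T   F   F   F   T   T   F   T   T   T   F   T   T   T   F   T   T   F   F   F   T
  5   T   F   F   T   T   T   F   T   T   T   T   T   T   T   T   T   T   F   T   T   T
  6   T   F   F   T   T   T   F   T   T   T   T   T   T   T   T   T   T   T   T   T   T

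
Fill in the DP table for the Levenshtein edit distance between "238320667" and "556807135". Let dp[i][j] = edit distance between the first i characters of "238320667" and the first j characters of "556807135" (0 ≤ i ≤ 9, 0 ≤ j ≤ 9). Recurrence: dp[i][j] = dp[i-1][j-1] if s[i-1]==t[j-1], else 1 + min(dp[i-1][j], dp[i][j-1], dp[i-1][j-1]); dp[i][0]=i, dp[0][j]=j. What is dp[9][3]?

   ''  5  5  6  8  0  7  1  3  5
''  0  1  2  3  4  5  6  7  8  9
 2  1  1  2  3  4  5  6  7  8  9
 3  2  2  2  3  4  5  6  7  7  8
 8  3  3  3  3  3  4  5  6  7  8
 3  4  4  4  4  4  4  5  6  6  7
 2  5  5  5  5  5  5  5  6  7  7
 0  6  6  6  6  6  5  6  6  7  8
 6  7  7  7  6  7  6  6  7  7  8
 6  8  8  8  7  7  7  7  7  8  8
 7  9  9  9  8  8  8  7  8  8  9

8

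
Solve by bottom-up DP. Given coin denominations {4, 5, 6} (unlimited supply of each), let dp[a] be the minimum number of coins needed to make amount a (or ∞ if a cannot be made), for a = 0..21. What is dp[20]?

 a  0  1  2  3  4  5  6  7  8  9 10 11 12 13 14 15 16 17 18 19 20 21
dp  0  -  -  -  1  1  1  -  2  2  2  2  2  3  3  3  3  3  3  4  4  4
(- denotes ∞ / unreachable)

4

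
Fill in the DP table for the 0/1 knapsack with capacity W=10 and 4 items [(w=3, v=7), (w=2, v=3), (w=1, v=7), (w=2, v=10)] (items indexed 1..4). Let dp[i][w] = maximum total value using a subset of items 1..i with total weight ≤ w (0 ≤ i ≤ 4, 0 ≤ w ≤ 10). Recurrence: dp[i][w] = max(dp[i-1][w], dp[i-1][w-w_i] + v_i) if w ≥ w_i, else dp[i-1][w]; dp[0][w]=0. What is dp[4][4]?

i\w   0   1   2   3   4   5   6   7   8   9  10
  0   0   0   0   0   0   0   0   0   0   0   0
  1   0   0   0   7   7   7   7   7   7   7   7
  2   0   0   3   7   7  10  10  10  10  10  10
  3   0   7   7  10  14  14  17  17  17  17  17
  4   0   7  10  17  17  20  24  24  27  27  27

17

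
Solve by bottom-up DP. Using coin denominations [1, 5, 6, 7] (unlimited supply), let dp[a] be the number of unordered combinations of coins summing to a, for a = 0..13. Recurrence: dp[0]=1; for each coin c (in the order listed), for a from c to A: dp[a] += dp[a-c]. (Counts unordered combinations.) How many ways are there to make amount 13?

9

after  coin     0     1     2     3     4     5     6     7     8     9    10    11    12    13
          1     1     1     1     1     1     1     1     1     1     1     1     1     1     1
          5     1     1     1     1     1     2     2     2     2     2     3     3     3     3
          6     1     1     1     1     1     2     3     3     3     3     4     5     6     6
          7     1     1     1     1     1     2     3     4     4     4     5     6     8     9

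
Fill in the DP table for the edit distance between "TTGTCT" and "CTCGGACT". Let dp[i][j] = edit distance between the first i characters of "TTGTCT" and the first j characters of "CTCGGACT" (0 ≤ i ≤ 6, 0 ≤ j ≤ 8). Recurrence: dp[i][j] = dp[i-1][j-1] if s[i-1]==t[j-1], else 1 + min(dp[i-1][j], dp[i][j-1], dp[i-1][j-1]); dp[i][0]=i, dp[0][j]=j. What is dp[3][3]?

   ''  C  T  C  G  G  A  C  T
''  0  1  2  3  4  5  6  7  8
 T  1  1  1  2  3  4  5  6  7
 T  2  2  1  2  3  4  5  6  6
 G  3  3  2  2  2  3  4  5  6
 T  4  4  3  3  3  3  4  5  5
 C  5  4  4  3  4  4  4  4  5
 T  6  5  4  4  4  5  5  5  4

2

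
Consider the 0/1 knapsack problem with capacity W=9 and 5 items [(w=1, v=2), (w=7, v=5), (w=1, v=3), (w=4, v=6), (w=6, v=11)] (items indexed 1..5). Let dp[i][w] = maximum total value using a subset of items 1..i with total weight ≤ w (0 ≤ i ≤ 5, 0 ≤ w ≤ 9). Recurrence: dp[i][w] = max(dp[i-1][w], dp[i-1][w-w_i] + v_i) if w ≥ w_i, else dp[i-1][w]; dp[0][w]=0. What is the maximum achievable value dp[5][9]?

i\w   0   1   2   3   4   5   6   7   8   9
  0   0   0   0   0   0   0   0   0   0   0
  1   0   2   2   2   2   2   2   2   2   2
  2   0   2   2   2   2   2   2   5   7   7
  3   0   3   5   5   5   5   5   5   8  10
  4   0   3   5   5   6   9  11  11  11  11
  5   0   3   5   5   6   9  11  14  16  16

16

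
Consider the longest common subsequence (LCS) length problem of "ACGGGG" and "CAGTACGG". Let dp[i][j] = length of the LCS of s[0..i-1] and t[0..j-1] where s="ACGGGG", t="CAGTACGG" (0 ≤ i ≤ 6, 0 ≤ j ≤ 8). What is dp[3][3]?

   ''  C  A  G  T  A  C  G  G
''  0  0  0  0  0  0  0  0  0
 A  0  0  1  1  1  1  1  1  1
 C  0  1  1  1  1  1  2  2  2
 G  0  1  1  2  2  2  2  3  3
 G  0  1  1  2  2  2  2  3  4
 G  0  1  1  2  2  2  2  3  4
 G  0  1  1  2  2  2  2  3  4

2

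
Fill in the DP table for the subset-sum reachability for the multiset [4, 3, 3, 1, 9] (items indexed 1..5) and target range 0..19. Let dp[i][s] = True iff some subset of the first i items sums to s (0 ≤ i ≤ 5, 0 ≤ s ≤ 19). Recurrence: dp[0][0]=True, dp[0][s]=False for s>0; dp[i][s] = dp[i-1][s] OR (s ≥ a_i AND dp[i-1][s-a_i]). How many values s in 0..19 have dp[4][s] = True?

10

i\s   0   1   2   3   4   5   6   7   8   9  10  11  12  13  14  15  16  17  18  19
  0   T   F   F   F   F   F   F   F   F   F   F   F   F   F   F   F   F   F   F   F
  1   T   F   F   F   T   F   F   F   F   F   F   F   F   F   F   F   F   F   F   F
  2   T   F   F   T   T   F   F   T   F   F   F   F   F   F   F   F   F   F   F   F
  3   T   F   F   T   T   F   T   T   F   F   T   F   F   F   F   F   F   F   F   F
  4   T   T   F   T   T   T   T   T   T   F   T   T   F   F   F   F   F   F   F   F
  5   T   T   F   T   T   T   T   T   T   T   T   T   T   T   T   T   T   T   F   T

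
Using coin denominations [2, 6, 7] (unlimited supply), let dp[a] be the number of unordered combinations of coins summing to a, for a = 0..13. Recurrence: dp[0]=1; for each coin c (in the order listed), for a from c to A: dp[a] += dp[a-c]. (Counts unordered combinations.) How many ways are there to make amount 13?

2

after  coin     0     1     2     3     4     5     6     7     8     9    10    11    12    13
          2     1     0     1     0     1     0     1     0     1     0     1     0     1     0
          6     1     0     1     0     1     0     2     0     2     0     2     0     3     0
          7     1     0     1     0     1     0     2     1     2     1     2     1     3     2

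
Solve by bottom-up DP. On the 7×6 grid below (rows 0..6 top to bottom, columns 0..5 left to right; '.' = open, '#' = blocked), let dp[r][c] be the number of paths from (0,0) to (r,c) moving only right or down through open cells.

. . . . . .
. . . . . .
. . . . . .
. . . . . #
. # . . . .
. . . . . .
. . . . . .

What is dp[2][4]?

r\c   0   1   2   3   4   5
  0   1   1   1   1   1   1
  1   1   2   3   4   5   6
  2   1   3   6  10  15  21
  3   1   4  10  20  35   0
  4   1   0  10  30  65  65
  5   1   1  11  41 106 171
  6   1   2  13  54 160 331

15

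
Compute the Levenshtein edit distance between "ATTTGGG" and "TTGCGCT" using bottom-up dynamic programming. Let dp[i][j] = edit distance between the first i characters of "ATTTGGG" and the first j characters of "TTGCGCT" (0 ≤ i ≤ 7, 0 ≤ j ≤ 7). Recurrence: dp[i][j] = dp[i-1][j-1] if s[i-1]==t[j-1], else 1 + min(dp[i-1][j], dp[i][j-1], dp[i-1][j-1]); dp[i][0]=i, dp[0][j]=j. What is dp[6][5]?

   ''  T  T  G  C  G  C  T
''  0  1  2  3  4  5  6  7
 A  1  1  2  3  4  5  6  7
 T  2  1  1  2  3  4  5  6
 T  3  2  1  2  3  4  5  5
 T  4  3  2  2  3  4  5  5
 G  5  4  3  2  3  3  4  5
 G  6  5  4  3  3  3  4  5
 G  7  6  5  4  4  3  4  5

3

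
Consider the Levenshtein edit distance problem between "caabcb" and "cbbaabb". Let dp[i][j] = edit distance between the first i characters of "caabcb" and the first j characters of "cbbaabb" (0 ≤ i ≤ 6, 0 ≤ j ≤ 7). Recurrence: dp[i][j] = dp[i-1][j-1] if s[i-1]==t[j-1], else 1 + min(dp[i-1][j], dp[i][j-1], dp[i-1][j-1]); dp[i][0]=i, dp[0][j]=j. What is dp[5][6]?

   ''  c  b  b  a  a  b  b
''  0  1  2  3  4  5  6  7
 c  1  0  1  2  3  4  5  6
 a  2  1  1  2  2  3  4  5
 a  3  2  2  2  2  2  3  4
 b  4  3  2  2  3  3  2  3
 c  5  4  3  3  3  4  3  3
 b  6  5  4  3  4  4  4  3

3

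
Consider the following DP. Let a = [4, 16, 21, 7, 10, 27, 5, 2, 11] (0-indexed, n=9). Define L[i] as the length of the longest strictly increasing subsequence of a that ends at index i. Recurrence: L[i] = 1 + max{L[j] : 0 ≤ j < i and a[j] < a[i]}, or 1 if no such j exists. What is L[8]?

   i    0    1    2    3    4    5    6    7    8
a[i]    4   16   21    7   10   27    5    2   11
L[i]    1    2    3    2    3    4    2    1    4

4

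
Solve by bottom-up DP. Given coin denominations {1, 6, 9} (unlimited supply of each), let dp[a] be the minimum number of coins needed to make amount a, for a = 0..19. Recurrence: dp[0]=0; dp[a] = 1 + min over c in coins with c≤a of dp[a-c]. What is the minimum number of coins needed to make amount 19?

 a  0  1  2  3  4  5  6  7  8  9 10 11 12 13 14 15 16 17 18 19
dp  0  1  2  3  4  5  1  2  3  1  2  3  2  3  4  2  3  4  2  3

3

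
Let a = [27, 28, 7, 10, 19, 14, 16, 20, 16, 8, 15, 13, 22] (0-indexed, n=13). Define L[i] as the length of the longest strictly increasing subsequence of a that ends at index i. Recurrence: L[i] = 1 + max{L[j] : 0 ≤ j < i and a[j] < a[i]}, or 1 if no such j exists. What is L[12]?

6

   i    0    1    2    3    4    5    6    7    8    9   10   11   12
a[i]   27   28    7   10   19   14   16   20   16    8   15   13   22
L[i]    1    2    1    2    3    3    4    5    4    2    4    3    6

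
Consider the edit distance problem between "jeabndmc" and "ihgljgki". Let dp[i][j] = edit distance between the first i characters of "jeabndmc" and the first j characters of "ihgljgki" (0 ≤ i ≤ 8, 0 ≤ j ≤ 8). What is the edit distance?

   ''  i  h  g  l  j  g  k  i
''  0  1  2  3  4  5  6  7  8
 j  1  1  2  3  4  4  5  6  7
 e  2  2  2  3  4  5  5  6  7
 a  3  3  3  3  4  5  6  6  7
 b  4  4  4  4  4  5  6  7  7
 n  5  5  5  5  5  5  6  7  8
 d  6  6  6  6  6  6  6  7  8
 m  7  7  7  7  7  7  7  7  8
 c  8  8  8  8  8  8  8  8  8

8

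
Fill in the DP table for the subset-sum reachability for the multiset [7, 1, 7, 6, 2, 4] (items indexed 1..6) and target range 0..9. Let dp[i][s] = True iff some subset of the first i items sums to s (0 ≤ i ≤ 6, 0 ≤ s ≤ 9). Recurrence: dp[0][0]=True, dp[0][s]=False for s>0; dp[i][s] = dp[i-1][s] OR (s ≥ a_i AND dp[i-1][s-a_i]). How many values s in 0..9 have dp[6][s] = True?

10

i\s   0   1   2   3   4   5   6   7   8   9
  0   T   F   F   F   F   F   F   F   F   F
  1   T   F   F   F   F   F   F   T   F   F
  2   T   T   F   F   F   F   F   T   T   F
  3   T   T   F   F   F   F   F   T   T   F
  4   T   T   F   F   F   F   T   T   T   F
  5   T   T   T   T   F   F   T   T   T   T
  6   T   T   T   T   T   T   T   T   T   T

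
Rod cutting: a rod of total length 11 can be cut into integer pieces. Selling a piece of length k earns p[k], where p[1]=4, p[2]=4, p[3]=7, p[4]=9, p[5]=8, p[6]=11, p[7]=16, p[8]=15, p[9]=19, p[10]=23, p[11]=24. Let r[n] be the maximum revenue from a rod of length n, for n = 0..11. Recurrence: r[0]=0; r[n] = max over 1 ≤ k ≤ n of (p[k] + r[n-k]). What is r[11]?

   n    0    1    2    3    4    5    6    7    8    9   10   11
r[n]    0    4    8   12   16   20   24   28   32   36   40   44

44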